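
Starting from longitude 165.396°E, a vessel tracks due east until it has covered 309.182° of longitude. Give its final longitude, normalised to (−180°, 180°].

114.578°E

Start at +165.396°; shift +309.182° → +474.578°.
+474.578° lies outside (−180°, 180°]; subtract 360° → +114.578°.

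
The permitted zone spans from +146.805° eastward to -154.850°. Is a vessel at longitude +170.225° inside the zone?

Band width going east from +146.805° to -154.850°: ((-154.850 − 146.805) mod 360) = 58.345°.
Offset of +170.225° east of the west edge: ((170.225 − 146.805) mod 360) = 23.420°.
23.420° ≤ 58.345° ⇒ inside.

Yes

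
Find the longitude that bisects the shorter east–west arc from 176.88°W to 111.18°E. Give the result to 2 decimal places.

Signed shortest Δλ from -176.88° to +111.18° is -71.94°.
Midpoint longitude = -176.88° + (-71.94°)/2 = -176.88° − 35.97° = -212.85°.
Normalise into (−180°, 180°]: +147.15°.
(The naïve average (-176.88 + +111.18)/2 = -32.85° is on the wrong side of the globe.)

147.15°E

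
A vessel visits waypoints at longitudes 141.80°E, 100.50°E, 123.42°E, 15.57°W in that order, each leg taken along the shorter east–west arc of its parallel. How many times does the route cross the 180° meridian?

Leg 1: +141.80° → +100.50°, shortest Δλ = -41.3° (west) — does not cross 180°.
Leg 2: +100.50° → +123.42°, shortest Δλ = 22.92° (east) — does not cross 180°.
Leg 3: +123.42° → -15.57°, shortest Δλ = -138.99° (west) — does not cross 180°.
Total crossings: 0.

0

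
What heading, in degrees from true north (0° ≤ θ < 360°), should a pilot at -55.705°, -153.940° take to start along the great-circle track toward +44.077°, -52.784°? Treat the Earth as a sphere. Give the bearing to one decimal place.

68.5°

Δλ = -52.784 − -153.940 = 101.156°.
θ = atan2( sin Δλ · cos φ₂ , cos φ₁ · sin φ₂ − sin φ₁ · cos φ₂ · cos Δλ )
  = atan2(0.70483, 0.27712) = 68.537° → normalised to [0°, 360°): 68.537°.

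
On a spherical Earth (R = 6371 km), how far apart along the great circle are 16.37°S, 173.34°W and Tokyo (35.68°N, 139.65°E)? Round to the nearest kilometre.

Δλ = 139.65 − -173.34 = 312.99°; wrapped into (−180°, 180°]: -47.01°.
Δφ = 35.68 − -16.37 = 52.05°.
a = sin²(Δφ/2) + cos φ₁ · cos φ₂ · sin²(Δλ/2) = 0.316482.
c = 2·atan2(√a, √(1−a)) = 1.19497 rad → d = 6371·c ≈ 7613.18 km.

7613 km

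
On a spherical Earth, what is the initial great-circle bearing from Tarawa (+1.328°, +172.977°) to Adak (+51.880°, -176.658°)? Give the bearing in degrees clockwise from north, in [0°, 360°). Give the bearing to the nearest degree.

8°

Δλ = -176.658 − 172.977 = -349.635°; wrapped into (−180°, 180°]: 10.365°.
θ = atan2( sin Δλ · cos φ₂ , cos φ₁ · sin φ₂ − sin φ₁ · cos φ₂ · cos Δλ )
  = atan2(0.11107, 0.77244) = 8.182° → normalised to [0°, 360°): 8.182°.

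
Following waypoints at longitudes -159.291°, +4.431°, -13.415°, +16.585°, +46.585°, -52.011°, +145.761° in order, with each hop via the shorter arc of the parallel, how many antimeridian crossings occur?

1

Leg 1: -159.291° → +4.431°, shortest Δλ = 163.722° (east) — does not cross 180°.
Leg 2: +4.431° → -13.415°, shortest Δλ = -17.846° (west) — does not cross 180°.
Leg 3: -13.415° → +16.585°, shortest Δλ = 30.0° (east) — does not cross 180°.
Leg 4: +16.585° → +46.585°, shortest Δλ = 30.0° (east) — does not cross 180°.
Leg 5: +46.585° → -52.011°, shortest Δλ = -98.596° (west) — does not cross 180°.
Leg 6: -52.011° → +145.761°, shortest Δλ = -162.228° (west) — crosses 180°.
Total crossings: 1.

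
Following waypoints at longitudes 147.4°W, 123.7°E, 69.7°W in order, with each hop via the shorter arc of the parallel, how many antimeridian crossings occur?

2

Leg 1: -147.4° → +123.7°, shortest Δλ = -88.9° (west) — crosses 180°.
Leg 2: +123.7° → -69.7°, shortest Δλ = 166.6° (east) — crosses 180°.
Total crossings: 2.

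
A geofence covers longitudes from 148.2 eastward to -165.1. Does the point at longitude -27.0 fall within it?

Band width going east from +148.2° to -165.1°: ((-165.1 − 148.2) mod 360) = 46.7°.
Offset of -27.0° east of the west edge: ((-27.0 − 148.2) mod 360) = 184.8°.
184.8° > 46.7° ⇒ outside.

No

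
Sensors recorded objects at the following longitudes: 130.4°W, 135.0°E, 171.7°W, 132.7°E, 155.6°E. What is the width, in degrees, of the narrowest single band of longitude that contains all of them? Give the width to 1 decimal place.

96.9°

Sort the longitudes: -171.7°, -130.4°, +132.7°, +135.0°, +155.6°.
Eastward gaps between consecutive values (wrapping around): 41.3°, 263.1°, 2.3°, 20.6°, 32.7°.
Largest gap = 263.1° ⇒ minimal covering band is its complement: 360° − 263.1° = 96.9°.
Band runs from +132.7° eastward to -130.4°, crossing the antimeridian.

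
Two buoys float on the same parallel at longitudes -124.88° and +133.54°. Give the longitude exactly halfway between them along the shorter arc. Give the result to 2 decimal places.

-175.67°

Signed shortest Δλ from -124.88° to +133.54° is -101.58°.
Midpoint longitude = -124.88° + (-101.58°)/2 = -124.88° − 50.79° = -175.67°.
(The naïve average (-124.88 + +133.54)/2 = 4.33° is on the wrong side of the globe.)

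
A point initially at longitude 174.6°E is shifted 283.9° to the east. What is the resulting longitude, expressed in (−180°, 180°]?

98.5°E

Start at +174.6°; shift +283.9° → +458.5°.
+458.5° lies outside (−180°, 180°]; subtract 360° → +98.5°.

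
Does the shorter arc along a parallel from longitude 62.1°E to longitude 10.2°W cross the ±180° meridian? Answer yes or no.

No

Signed shortest Δλ = ((-10.2 − 62.1 + 180) mod 360) − 180 = -72.3°.
Going west by 72.3° from +62.1° reaches -10.2° without touching 180°.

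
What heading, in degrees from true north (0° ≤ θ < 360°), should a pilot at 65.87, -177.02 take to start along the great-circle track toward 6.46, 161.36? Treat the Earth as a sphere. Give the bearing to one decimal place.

Δλ = 161.36 − -177.02 = 338.38°; wrapped into (−180°, 180°]: -21.62°.
θ = atan2( sin Δλ · cos φ₂ , cos φ₁ · sin φ₂ − sin φ₁ · cos φ₂ · cos Δλ )
  = atan2(-0.36611, -0.79703) = -155.329° → normalised to [0°, 360°): 204.671°.

204.7°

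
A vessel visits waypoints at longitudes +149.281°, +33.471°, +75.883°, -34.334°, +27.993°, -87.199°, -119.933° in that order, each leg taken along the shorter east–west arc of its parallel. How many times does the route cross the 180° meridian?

Leg 1: +149.281° → +33.471°, shortest Δλ = -115.81° (west) — does not cross 180°.
Leg 2: +33.471° → +75.883°, shortest Δλ = 42.412° (east) — does not cross 180°.
Leg 3: +75.883° → -34.334°, shortest Δλ = -110.217° (west) — does not cross 180°.
Leg 4: -34.334° → +27.993°, shortest Δλ = 62.327° (east) — does not cross 180°.
Leg 5: +27.993° → -87.199°, shortest Δλ = -115.192° (west) — does not cross 180°.
Leg 6: -87.199° → -119.933°, shortest Δλ = -32.734° (west) — does not cross 180°.
Total crossings: 0.

0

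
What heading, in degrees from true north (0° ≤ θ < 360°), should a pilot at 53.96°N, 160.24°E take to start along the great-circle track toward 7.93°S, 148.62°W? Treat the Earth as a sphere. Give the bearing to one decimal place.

Δλ = -148.62 − 160.24 = -308.86°; wrapped into (−180°, 180°]: 51.14°.
θ = atan2( sin Δλ · cos φ₂ , cos φ₁ · sin φ₂ − sin φ₁ · cos φ₂ · cos Δλ )
  = atan2(0.77124, -0.58365) = 127.118° → normalised to [0°, 360°): 127.118°.

127.1°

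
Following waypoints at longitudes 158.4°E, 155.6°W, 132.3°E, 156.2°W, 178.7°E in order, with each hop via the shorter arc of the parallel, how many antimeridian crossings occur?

Leg 1: +158.4° → -155.6°, shortest Δλ = 46.0° (east) — crosses 180°.
Leg 2: -155.6° → +132.3°, shortest Δλ = -72.1° (west) — crosses 180°.
Leg 3: +132.3° → -156.2°, shortest Δλ = 71.5° (east) — crosses 180°.
Leg 4: -156.2° → +178.7°, shortest Δλ = -25.1° (west) — crosses 180°.
Total crossings: 4.

4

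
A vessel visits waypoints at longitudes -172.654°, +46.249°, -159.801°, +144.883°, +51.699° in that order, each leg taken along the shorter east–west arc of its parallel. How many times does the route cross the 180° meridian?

3

Leg 1: -172.654° → +46.249°, shortest Δλ = -141.097° (west) — crosses 180°.
Leg 2: +46.249° → -159.801°, shortest Δλ = 153.95° (east) — crosses 180°.
Leg 3: -159.801° → +144.883°, shortest Δλ = -55.316° (west) — crosses 180°.
Leg 4: +144.883° → +51.699°, shortest Δλ = -93.184° (west) — does not cross 180°.
Total crossings: 3.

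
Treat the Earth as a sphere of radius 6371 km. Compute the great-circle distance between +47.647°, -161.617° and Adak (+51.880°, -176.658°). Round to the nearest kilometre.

Δλ = -176.658 − -161.617 = -15.041°.
Δφ = 51.880 − 47.647 = 4.233°.
a = sin²(Δφ/2) + cos φ₁ · cos φ₂ · sin²(Δλ/2) = 0.008488.
c = 2·atan2(√a, √(1−a)) = 0.18452 rad → d = 6371·c ≈ 1175.58 km.

1176 km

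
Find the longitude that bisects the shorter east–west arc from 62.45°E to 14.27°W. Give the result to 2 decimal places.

Signed shortest Δλ from +62.45° to -14.27° is -76.72°.
Midpoint longitude = +62.45° + (-76.72°)/2 = +62.45° − 38.36° = +24.09°.

24.09°E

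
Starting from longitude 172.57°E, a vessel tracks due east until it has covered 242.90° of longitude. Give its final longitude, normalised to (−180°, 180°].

55.47°E

Start at +172.57°; shift +242.90° → +415.47°.
+415.47° lies outside (−180°, 180°]; subtract 360° → +55.47°.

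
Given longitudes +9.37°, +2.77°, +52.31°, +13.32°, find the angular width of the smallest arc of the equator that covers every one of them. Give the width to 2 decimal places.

Sort the longitudes: +2.77°, +9.37°, +13.32°, +52.31°.
Eastward gaps between consecutive values (wrapping around): 6.60°, 3.95°, 38.99°, 310.46°.
Largest gap = 310.46° ⇒ minimal covering band is its complement: 360° − 310.46° = 49.54°.
Band runs from +2.77° eastward to +52.31°.

49.54°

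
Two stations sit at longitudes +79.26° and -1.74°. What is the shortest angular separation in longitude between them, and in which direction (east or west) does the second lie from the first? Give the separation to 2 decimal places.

Raw difference: -1.74 − 79.26 = -81.0°.
Normalise into (−180°, 180°]: -81.0° stays -81.0°.
Negative ⇒ the second point lies to the west; separation 81.00°.

81.00° west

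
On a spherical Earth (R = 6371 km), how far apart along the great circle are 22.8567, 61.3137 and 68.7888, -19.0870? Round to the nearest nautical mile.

Δλ = -19.0870 − 61.3137 = -80.4007°.
Δφ = 68.7888 − 22.8567 = 45.9321°.
a = sin²(Δφ/2) + cos φ₁ · cos φ₂ · sin²(Δλ/2) = 0.291145.
c = 2·atan2(√a, √(1−a)) = 1.13987 rad → d = 6371·c ≈ 7262.14 km ≈ 3921.24 nmi.

3921 nmi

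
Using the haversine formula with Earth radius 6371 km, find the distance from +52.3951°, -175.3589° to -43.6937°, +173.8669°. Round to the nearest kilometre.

10734 km

Δλ = 173.8669 − -175.3589 = 349.2258°; wrapped into (−180°, 180°]: -10.7742°.
Δφ = -43.6937 − 52.3951 = -96.0888°.
a = sin²(Δφ/2) + cos φ₁ · cos φ₂ · sin²(Δλ/2) = 0.556924.
c = 2·atan2(√a, √(1−a)) = 1.68489 rad → d = 6371·c ≈ 10734.44 km.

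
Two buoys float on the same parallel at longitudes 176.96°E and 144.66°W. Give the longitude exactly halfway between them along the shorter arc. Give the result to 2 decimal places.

163.85°W

Signed shortest Δλ from +176.96° to -144.66° is +38.38°.
Midpoint longitude = +176.96° + (+38.38°)/2 = +176.96° + 19.19° = +196.15°.
Normalise into (−180°, 180°]: -163.85°.
(The naïve average (+176.96 + -144.66)/2 = 16.15° is on the wrong side of the globe.)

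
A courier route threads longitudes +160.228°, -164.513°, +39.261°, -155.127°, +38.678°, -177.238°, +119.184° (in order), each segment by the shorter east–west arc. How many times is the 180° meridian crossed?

6

Leg 1: +160.228° → -164.513°, shortest Δλ = 35.259° (east) — crosses 180°.
Leg 2: -164.513° → +39.261°, shortest Δλ = -156.226° (west) — crosses 180°.
Leg 3: +39.261° → -155.127°, shortest Δλ = 165.612° (east) — crosses 180°.
Leg 4: -155.127° → +38.678°, shortest Δλ = -166.195° (west) — crosses 180°.
Leg 5: +38.678° → -177.238°, shortest Δλ = 144.084° (east) — crosses 180°.
Leg 6: -177.238° → +119.184°, shortest Δλ = -63.578° (west) — crosses 180°.
Total crossings: 6.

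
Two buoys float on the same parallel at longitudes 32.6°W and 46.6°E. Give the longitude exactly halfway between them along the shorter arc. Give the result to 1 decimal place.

7.0°E

Signed shortest Δλ from -32.6° to +46.6° is +79.2°.
Midpoint longitude = -32.6° + (+79.2°)/2 = -32.6° + 39.6° = +7.0°.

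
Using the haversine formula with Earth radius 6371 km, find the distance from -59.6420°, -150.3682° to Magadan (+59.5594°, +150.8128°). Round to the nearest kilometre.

14198 km

Δλ = 150.8128 − -150.3682 = 301.1810°; wrapped into (−180°, 180°]: -58.8190°.
Δφ = 59.5594 − -59.6420 = 119.2014°.
a = sin²(Δφ/2) + cos φ₁ · cos φ₂ · sin²(Δλ/2) = 0.805684.
c = 2·atan2(√a, √(1−a)) = 2.22858 rad → d = 6371·c ≈ 14198.30 km.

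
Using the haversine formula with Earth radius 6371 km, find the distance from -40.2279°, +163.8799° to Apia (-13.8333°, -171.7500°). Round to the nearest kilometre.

3773 km

Δλ = -171.7500 − 163.8799 = -335.6299°; wrapped into (−180°, 180°]: 24.3701°.
Δφ = -13.8333 − -40.2279 = 26.3946°.
a = sin²(Δφ/2) + cos φ₁ · cos φ₂ · sin²(Δλ/2) = 0.085150.
c = 2·atan2(√a, √(1−a)) = 0.59223 rad → d = 6371·c ≈ 3773.08 km.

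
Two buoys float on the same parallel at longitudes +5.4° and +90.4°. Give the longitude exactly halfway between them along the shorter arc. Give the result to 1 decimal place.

+47.9°

Signed shortest Δλ from +5.4° to +90.4° is +85.0°.
Midpoint longitude = +5.4° + (+85.0°)/2 = +5.4° + 42.5° = +47.9°.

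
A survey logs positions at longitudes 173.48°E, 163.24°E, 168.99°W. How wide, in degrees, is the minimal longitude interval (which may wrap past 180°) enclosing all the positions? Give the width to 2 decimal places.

27.77°

Sort the longitudes: -168.99°, +163.24°, +173.48°.
Eastward gaps between consecutive values (wrapping around): 332.23°, 10.24°, 17.53°.
Largest gap = 332.23° ⇒ minimal covering band is its complement: 360° − 332.23° = 27.77°.
Band runs from +163.24° eastward to -168.99°, crossing the antimeridian.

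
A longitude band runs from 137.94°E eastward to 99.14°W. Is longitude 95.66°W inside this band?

Band width going east from +137.94° to -99.14°: ((-99.14 − 137.94) mod 360) = 122.92°.
Offset of -95.66° east of the west edge: ((-95.66 − 137.94) mod 360) = 126.40°.
126.40° > 122.92° ⇒ outside.

No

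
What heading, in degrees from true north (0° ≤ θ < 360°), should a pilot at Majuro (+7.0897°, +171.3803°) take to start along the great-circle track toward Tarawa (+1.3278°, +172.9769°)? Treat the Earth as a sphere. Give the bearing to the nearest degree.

Δλ = 172.9769 − 171.3803 = 1.5966°.
θ = atan2( sin Δλ · cos φ₂ , cos φ₁ · sin φ₂ − sin φ₁ · cos φ₂ · cos Δλ )
  = atan2(0.02785, -0.10035) = 164.486° → normalised to [0°, 360°): 164.486°.

164°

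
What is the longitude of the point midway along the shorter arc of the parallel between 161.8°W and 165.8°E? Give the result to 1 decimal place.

178.0°W

Signed shortest Δλ from -161.8° to +165.8° is -32.4°.
Midpoint longitude = -161.8° + (-32.4°)/2 = -161.8° − 16.2° = -178.0°.
(The naïve average (-161.8 + +165.8)/2 = 2.0° is on the wrong side of the globe.)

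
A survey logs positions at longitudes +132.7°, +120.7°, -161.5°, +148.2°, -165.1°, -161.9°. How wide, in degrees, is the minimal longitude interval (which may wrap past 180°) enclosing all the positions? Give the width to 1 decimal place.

Sort the longitudes: -165.1°, -161.9°, -161.5°, +120.7°, +132.7°, +148.2°.
Eastward gaps between consecutive values (wrapping around): 3.2°, 0.4°, 282.2°, 12.0°, 15.5°, 46.7°.
Largest gap = 282.2° ⇒ minimal covering band is its complement: 360° − 282.2° = 77.8°.
Band runs from +120.7° eastward to -161.5°, crossing the antimeridian.

77.8°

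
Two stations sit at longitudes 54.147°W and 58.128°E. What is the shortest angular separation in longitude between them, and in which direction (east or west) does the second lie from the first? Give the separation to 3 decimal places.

112.275° east

Raw difference: 58.128 − -54.147 = 112.275°.
Normalise into (−180°, 180°]: 112.275° stays 112.275°.
Positive ⇒ the second point lies to the east; separation 112.275°.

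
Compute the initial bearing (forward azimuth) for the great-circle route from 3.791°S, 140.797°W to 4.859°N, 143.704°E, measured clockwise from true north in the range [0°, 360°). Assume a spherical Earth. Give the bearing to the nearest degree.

276°

Δλ = 143.704 − -140.797 = 284.501°; wrapped into (−180°, 180°]: -75.499°.
θ = atan2( sin Δλ · cos φ₂ , cos φ₁ · sin φ₂ − sin φ₁ · cos φ₂ · cos Δλ )
  = atan2(-0.96466, 0.10101) = -84.022° → normalised to [0°, 360°): 275.978°.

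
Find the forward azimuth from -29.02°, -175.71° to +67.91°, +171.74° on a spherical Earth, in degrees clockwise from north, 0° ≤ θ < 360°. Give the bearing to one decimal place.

355.3°

Δλ = 171.74 − -175.71 = 347.45°; wrapped into (−180°, 180°]: -12.55°.
θ = atan2( sin Δλ · cos φ₂ , cos φ₁ · sin φ₂ − sin φ₁ · cos φ₂ · cos Δλ )
  = atan2(-0.08172, 0.98834) = -4.726° → normalised to [0°, 360°): 355.274°.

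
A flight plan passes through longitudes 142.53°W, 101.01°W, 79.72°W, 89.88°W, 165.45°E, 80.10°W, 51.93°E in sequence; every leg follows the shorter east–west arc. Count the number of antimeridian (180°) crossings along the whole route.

2

Leg 1: -142.53° → -101.01°, shortest Δλ = 41.52° (east) — does not cross 180°.
Leg 2: -101.01° → -79.72°, shortest Δλ = 21.29° (east) — does not cross 180°.
Leg 3: -79.72° → -89.88°, shortest Δλ = -10.16° (west) — does not cross 180°.
Leg 4: -89.88° → +165.45°, shortest Δλ = -104.67° (west) — crosses 180°.
Leg 5: +165.45° → -80.10°, shortest Δλ = 114.45° (east) — crosses 180°.
Leg 6: -80.10° → +51.93°, shortest Δλ = 132.03° (east) — does not cross 180°.
Total crossings: 2.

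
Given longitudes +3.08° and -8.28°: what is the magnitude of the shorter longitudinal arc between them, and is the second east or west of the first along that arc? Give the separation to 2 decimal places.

11.36° west

Raw difference: -8.28 − 3.08 = -11.36°.
Normalise into (−180°, 180°]: -11.36° stays -11.36°.
Negative ⇒ the second point lies to the west; separation 11.36°.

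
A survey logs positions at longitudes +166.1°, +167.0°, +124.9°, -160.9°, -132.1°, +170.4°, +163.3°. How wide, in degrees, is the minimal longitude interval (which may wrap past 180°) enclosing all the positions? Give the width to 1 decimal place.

103.0°

Sort the longitudes: -160.9°, -132.1°, +124.9°, +163.3°, +166.1°, +167.0°, +170.4°.
Eastward gaps between consecutive values (wrapping around): 28.8°, 257.0°, 38.4°, 2.8°, 0.9°, 3.4°, 28.7°.
Largest gap = 257.0° ⇒ minimal covering band is its complement: 360° − 257.0° = 103.0°.
Band runs from +124.9° eastward to -132.1°, crossing the antimeridian.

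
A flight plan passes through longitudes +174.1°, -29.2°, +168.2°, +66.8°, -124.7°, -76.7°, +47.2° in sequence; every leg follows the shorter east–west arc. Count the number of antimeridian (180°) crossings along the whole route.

Leg 1: +174.1° → -29.2°, shortest Δλ = 156.7° (east) — crosses 180°.
Leg 2: -29.2° → +168.2°, shortest Δλ = -162.6° (west) — crosses 180°.
Leg 3: +168.2° → +66.8°, shortest Δλ = -101.4° (west) — does not cross 180°.
Leg 4: +66.8° → -124.7°, shortest Δλ = 168.5° (east) — crosses 180°.
Leg 5: -124.7° → -76.7°, shortest Δλ = 48.0° (east) — does not cross 180°.
Leg 6: -76.7° → +47.2°, shortest Δλ = 123.9° (east) — does not cross 180°.
Total crossings: 3.

3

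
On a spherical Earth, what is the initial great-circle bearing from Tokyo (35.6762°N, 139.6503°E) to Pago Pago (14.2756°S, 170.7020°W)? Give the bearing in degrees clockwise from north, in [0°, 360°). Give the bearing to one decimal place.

127.5°

Δλ = -170.7020 − 139.6503 = -310.3523°; wrapped into (−180°, 180°]: 49.6477°.
θ = atan2( sin Δλ · cos φ₂ , cos φ₁ · sin φ₂ − sin φ₁ · cos φ₂ · cos Δλ )
  = atan2(0.73855, -0.56626) = 127.478° → normalised to [0°, 360°): 127.478°.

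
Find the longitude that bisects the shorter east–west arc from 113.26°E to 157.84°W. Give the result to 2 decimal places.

157.71°E

Signed shortest Δλ from +113.26° to -157.84° is +88.90°.
Midpoint longitude = +113.26° + (+88.90°)/2 = +113.26° + 44.45° = +157.71°.
(The naïve average (+113.26 + -157.84)/2 = -22.29° is on the wrong side of the globe.)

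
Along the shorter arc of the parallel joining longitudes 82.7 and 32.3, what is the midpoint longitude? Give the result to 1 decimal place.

Signed shortest Δλ from +82.7° to +32.3° is -50.4°.
Midpoint longitude = +82.7° + (-50.4°)/2 = +82.7° − 25.2° = +57.5°.

+57.5°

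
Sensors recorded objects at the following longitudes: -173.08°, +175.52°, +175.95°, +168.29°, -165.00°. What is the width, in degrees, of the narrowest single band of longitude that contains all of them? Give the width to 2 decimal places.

26.71°

Sort the longitudes: -173.08°, -165.00°, +168.29°, +175.52°, +175.95°.
Eastward gaps between consecutive values (wrapping around): 8.08°, 333.29°, 7.23°, 0.43°, 10.97°.
Largest gap = 333.29° ⇒ minimal covering band is its complement: 360° − 333.29° = 26.71°.
Band runs from +168.29° eastward to -165.00°, crossing the antimeridian.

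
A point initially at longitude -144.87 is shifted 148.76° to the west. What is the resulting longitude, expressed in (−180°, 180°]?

Start at -144.87°; shift −148.76° → -293.63°.
-293.63° lies outside (−180°, 180°]; add 360° → +66.37°.

+66.37°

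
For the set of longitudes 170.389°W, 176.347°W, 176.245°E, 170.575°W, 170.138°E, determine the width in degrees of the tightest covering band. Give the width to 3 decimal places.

19.473°

Sort the longitudes: -176.347°, -170.575°, -170.389°, +170.138°, +176.245°.
Eastward gaps between consecutive values (wrapping around): 5.772°, 0.186°, 340.527°, 6.107°, 7.408°.
Largest gap = 340.527° ⇒ minimal covering band is its complement: 360° − 340.527° = 19.473°.
Band runs from +170.138° eastward to -170.389°, crossing the antimeridian.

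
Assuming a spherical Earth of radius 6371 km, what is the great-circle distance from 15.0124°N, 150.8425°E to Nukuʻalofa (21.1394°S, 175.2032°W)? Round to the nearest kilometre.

Δλ = -175.2032 − 150.8425 = -326.0457°; wrapped into (−180°, 180°]: 33.9543°.
Δφ = -21.1394 − 15.0124 = -36.1518°.
a = sin²(Δφ/2) + cos φ₁ · cos φ₂ · sin²(Δλ/2) = 0.173078.
c = 2·atan2(√a, √(1−a)) = 0.85814 rad → d = 6371·c ≈ 5467.23 km.

5467 km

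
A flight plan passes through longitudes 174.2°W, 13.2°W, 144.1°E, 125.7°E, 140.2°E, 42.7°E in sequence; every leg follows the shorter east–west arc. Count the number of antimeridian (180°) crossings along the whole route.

Leg 1: -174.2° → -13.2°, shortest Δλ = 161.0° (east) — does not cross 180°.
Leg 2: -13.2° → +144.1°, shortest Δλ = 157.3° (east) — does not cross 180°.
Leg 3: +144.1° → +125.7°, shortest Δλ = -18.4° (west) — does not cross 180°.
Leg 4: +125.7° → +140.2°, shortest Δλ = 14.5° (east) — does not cross 180°.
Leg 5: +140.2° → +42.7°, shortest Δλ = -97.5° (west) — does not cross 180°.
Total crossings: 0.

0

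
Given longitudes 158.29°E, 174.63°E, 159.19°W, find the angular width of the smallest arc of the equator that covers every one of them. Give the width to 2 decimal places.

Sort the longitudes: -159.19°, +158.29°, +174.63°.
Eastward gaps between consecutive values (wrapping around): 317.48°, 16.34°, 26.18°.
Largest gap = 317.48° ⇒ minimal covering band is its complement: 360° − 317.48° = 42.52°.
Band runs from +158.29° eastward to -159.19°, crossing the antimeridian.

42.52°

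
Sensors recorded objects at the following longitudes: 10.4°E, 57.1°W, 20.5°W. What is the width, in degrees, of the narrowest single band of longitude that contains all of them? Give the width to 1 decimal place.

67.5°

Sort the longitudes: -57.1°, -20.5°, +10.4°.
Eastward gaps between consecutive values (wrapping around): 36.6°, 30.9°, 292.5°.
Largest gap = 292.5° ⇒ minimal covering band is its complement: 360° − 292.5° = 67.5°.
Band runs from -57.1° eastward to +10.4°.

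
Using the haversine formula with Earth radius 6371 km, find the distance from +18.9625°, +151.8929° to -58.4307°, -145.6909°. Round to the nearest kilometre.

Δλ = -145.6909 − 151.8929 = -297.5838°; wrapped into (−180°, 180°]: 62.4162°.
Δφ = -58.4307 − 18.9625 = -77.3932°.
a = sin²(Δφ/2) + cos φ₁ · cos φ₂ · sin²(Δλ/2) = 0.523798.
c = 2·atan2(√a, √(1−a)) = 1.61841 rad → d = 6371·c ≈ 10310.90 km.

10311 km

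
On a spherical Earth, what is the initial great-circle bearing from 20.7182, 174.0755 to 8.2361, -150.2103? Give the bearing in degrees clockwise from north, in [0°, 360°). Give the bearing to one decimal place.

Δλ = -150.2103 − 174.0755 = -324.2858°; wrapped into (−180°, 180°]: 35.7142°.
θ = atan2( sin Δλ · cos φ₂ , cos φ₁ · sin φ₂ − sin φ₁ · cos φ₂ · cos Δλ )
  = atan2(0.57772, -0.15029) = 104.582° → normalised to [0°, 360°): 104.582°.

104.6°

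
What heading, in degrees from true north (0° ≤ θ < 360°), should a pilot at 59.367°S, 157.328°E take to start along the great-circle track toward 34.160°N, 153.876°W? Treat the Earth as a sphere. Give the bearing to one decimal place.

Δλ = -153.876 − 157.328 = -311.204°; wrapped into (−180°, 180°]: 48.796°.
θ = atan2( sin Δλ · cos φ₂ , cos φ₁ · sin φ₂ − sin φ₁ · cos φ₂ · cos Δλ )
  = atan2(0.62256, 0.75513) = 39.504° → normalised to [0°, 360°): 39.504°.

39.5°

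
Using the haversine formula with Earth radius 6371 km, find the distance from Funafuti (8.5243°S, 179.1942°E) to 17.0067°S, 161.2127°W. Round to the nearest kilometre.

2322 km

Δλ = -161.2127 − 179.1942 = -340.4069°; wrapped into (−180°, 180°]: 19.5931°.
Δφ = -17.0067 − -8.5243 = -8.4824°.
a = sin²(Δφ/2) + cos φ₁ · cos φ₂ · sin²(Δλ/2) = 0.032849.
c = 2·atan2(√a, √(1−a)) = 0.36450 rad → d = 6371·c ≈ 2322.22 km.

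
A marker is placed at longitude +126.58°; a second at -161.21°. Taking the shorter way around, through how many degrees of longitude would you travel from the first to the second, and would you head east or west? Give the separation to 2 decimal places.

72.21° east

Raw difference: -161.21 − 126.58 = -287.79°.
Normalise into (−180°, 180°]: -287.79° + 360° = 72.21°.
Positive ⇒ the second point lies to the east; separation 72.21°.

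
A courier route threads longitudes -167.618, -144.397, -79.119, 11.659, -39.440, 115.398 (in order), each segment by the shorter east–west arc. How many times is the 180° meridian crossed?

0

Leg 1: -167.618° → -144.397°, shortest Δλ = 23.221° (east) — does not cross 180°.
Leg 2: -144.397° → -79.119°, shortest Δλ = 65.278° (east) — does not cross 180°.
Leg 3: -79.119° → +11.659°, shortest Δλ = 90.778° (east) — does not cross 180°.
Leg 4: +11.659° → -39.440°, shortest Δλ = -51.099° (west) — does not cross 180°.
Leg 5: -39.440° → +115.398°, shortest Δλ = 154.838° (east) — does not cross 180°.
Total crossings: 0.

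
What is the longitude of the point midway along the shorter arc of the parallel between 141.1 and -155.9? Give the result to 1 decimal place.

Signed shortest Δλ from +141.1° to -155.9° is +63.0°.
Midpoint longitude = +141.1° + (+63.0°)/2 = +141.1° + 31.5° = +172.6°.
(The naïve average (+141.1 + -155.9)/2 = -7.4° is on the wrong side of the globe.)

+172.6°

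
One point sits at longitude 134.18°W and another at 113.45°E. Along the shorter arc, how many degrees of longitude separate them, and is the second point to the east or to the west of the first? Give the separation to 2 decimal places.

Raw difference: 113.45 − -134.18 = 247.63°.
Normalise into (−180°, 180°]: 247.63° − 360° = -112.37°.
Negative ⇒ the second point lies to the west; separation 112.37°.

112.37° west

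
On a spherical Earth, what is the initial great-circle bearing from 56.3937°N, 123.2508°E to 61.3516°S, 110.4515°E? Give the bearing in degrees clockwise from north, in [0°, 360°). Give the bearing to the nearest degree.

187°

Δλ = 110.4515 − 123.2508 = -12.7993°.
θ = atan2( sin Δλ · cos φ₂ , cos φ₁ · sin φ₂ − sin φ₁ · cos φ₂ · cos Δλ )
  = atan2(-0.10621, -0.87510) = -173.080° → normalised to [0°, 360°): 186.920°.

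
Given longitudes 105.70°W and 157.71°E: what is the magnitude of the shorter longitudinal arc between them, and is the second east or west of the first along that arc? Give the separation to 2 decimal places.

96.59° west

Raw difference: 157.71 − -105.70 = 263.41°.
Normalise into (−180°, 180°]: 263.41° − 360° = -96.59°.
Negative ⇒ the second point lies to the west; separation 96.59°.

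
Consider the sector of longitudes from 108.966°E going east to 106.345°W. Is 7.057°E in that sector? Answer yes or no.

Band width going east from +108.966° to -106.345°: ((-106.345 − 108.966) mod 360) = 144.689°.
Offset of +7.057° east of the west edge: ((7.057 − 108.966) mod 360) = 258.091°.
258.091° > 144.689° ⇒ outside.

No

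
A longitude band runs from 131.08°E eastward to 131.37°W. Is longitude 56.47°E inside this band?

No

Band width going east from +131.08° to -131.37°: ((-131.37 − 131.08) mod 360) = 97.55°.
Offset of +56.47° east of the west edge: ((56.47 − 131.08) mod 360) = 285.39°.
285.39° > 97.55° ⇒ outside.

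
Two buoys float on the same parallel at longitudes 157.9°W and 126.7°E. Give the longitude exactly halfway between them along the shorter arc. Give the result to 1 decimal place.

164.4°E

Signed shortest Δλ from -157.9° to +126.7° is -75.4°.
Midpoint longitude = -157.9° + (-75.4°)/2 = -157.9° − 37.7° = -195.6°.
Normalise into (−180°, 180°]: +164.4°.
(The naïve average (-157.9 + +126.7)/2 = -15.6° is on the wrong side of the globe.)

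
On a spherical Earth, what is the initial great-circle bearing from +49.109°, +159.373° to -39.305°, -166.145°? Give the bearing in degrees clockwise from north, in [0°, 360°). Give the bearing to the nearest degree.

Δλ = -166.145 − 159.373 = -325.518°; wrapped into (−180°, 180°]: 34.482°.
θ = atan2( sin Δλ · cos φ₂ , cos φ₁ · sin φ₂ − sin φ₁ · cos φ₂ · cos Δλ )
  = atan2(0.43808, -0.89684) = 153.966° → normalised to [0°, 360°): 153.966°.

154°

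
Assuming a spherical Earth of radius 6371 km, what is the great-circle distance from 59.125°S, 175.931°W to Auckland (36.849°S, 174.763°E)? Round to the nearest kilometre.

Δλ = 174.763 − -175.931 = 350.694°; wrapped into (−180°, 180°]: -9.306°.
Δφ = -36.849 − -59.125 = 22.276°.
a = sin²(Δφ/2) + cos φ₁ · cos φ₂ · sin²(Δλ/2) = 0.040018.
c = 2·atan2(√a, √(1−a)) = 0.40281 rad → d = 6371·c ≈ 2566.29 km.

2566 km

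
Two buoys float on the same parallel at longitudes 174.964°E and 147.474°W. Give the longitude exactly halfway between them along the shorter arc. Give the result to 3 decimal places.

Signed shortest Δλ from +174.964° to -147.474° is +37.562°.
Midpoint longitude = +174.964° + (+37.562°)/2 = +174.964° + 18.781° = +193.745°.
Normalise into (−180°, 180°]: -166.255°.
(The naïve average (+174.964 + -147.474)/2 = 13.745° is on the wrong side of the globe.)

166.255°W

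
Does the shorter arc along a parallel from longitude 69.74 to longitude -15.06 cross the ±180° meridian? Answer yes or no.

Signed shortest Δλ = ((-15.06 − 69.74 + 180) mod 360) − 180 = -84.8°.
Going west by 84.8° from +69.74° reaches -15.06° without touching 180°.

No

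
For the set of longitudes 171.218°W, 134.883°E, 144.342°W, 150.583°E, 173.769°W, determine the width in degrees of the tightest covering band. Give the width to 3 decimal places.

80.775°

Sort the longitudes: -173.769°, -171.218°, -144.342°, +134.883°, +150.583°.
Eastward gaps between consecutive values (wrapping around): 2.551°, 26.876°, 279.225°, 15.700°, 35.648°.
Largest gap = 279.225° ⇒ minimal covering band is its complement: 360° − 279.225° = 80.775°.
Band runs from +134.883° eastward to -144.342°, crossing the antimeridian.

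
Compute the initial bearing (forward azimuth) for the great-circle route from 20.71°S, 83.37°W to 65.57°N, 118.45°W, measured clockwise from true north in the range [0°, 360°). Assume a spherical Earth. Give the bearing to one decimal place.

Δλ = -118.45 − -83.37 = -35.08°.
θ = atan2( sin Δλ · cos φ₂ , cos φ₁ · sin φ₂ − sin φ₁ · cos φ₂ · cos Δλ )
  = atan2(-0.23769, 0.97133) = -13.751° → normalised to [0°, 360°): 346.249°.

346.2°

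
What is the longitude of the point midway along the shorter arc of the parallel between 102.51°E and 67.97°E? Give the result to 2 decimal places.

85.24°E

Signed shortest Δλ from +102.51° to +67.97° is -34.54°.
Midpoint longitude = +102.51° + (-34.54°)/2 = +102.51° − 17.27° = +85.24°.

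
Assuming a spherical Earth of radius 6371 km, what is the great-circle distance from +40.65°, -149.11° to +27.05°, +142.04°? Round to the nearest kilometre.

Δλ = 142.04 − -149.11 = 291.15°; wrapped into (−180°, 180°]: -68.85°.
Δφ = 27.05 − 40.65 = -13.60°.
a = sin²(Δφ/2) + cos φ₁ · cos φ₂ · sin²(Δλ/2) = 0.229972.
c = 2·atan2(√a, √(1−a)) = 1.00029 rad → d = 6371·c ≈ 6372.87 km.

6373 km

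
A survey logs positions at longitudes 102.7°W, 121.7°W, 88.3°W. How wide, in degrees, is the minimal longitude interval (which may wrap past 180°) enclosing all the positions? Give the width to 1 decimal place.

Sort the longitudes: -121.7°, -102.7°, -88.3°.
Eastward gaps between consecutive values (wrapping around): 19.0°, 14.4°, 326.6°.
Largest gap = 326.6° ⇒ minimal covering band is its complement: 360° − 326.6° = 33.4°.
Band runs from -121.7° eastward to -88.3°.

33.4°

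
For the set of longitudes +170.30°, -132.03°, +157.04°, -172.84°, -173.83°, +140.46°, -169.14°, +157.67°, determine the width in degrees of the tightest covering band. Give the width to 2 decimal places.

Sort the longitudes: -173.83°, -172.84°, -169.14°, -132.03°, +140.46°, +157.04°, +157.67°, +170.30°.
Eastward gaps between consecutive values (wrapping around): 0.99°, 3.70°, 37.11°, 272.49°, 16.58°, 0.63°, 12.63°, 15.87°.
Largest gap = 272.49° ⇒ minimal covering band is its complement: 360° − 272.49° = 87.51°.
Band runs from +140.46° eastward to -132.03°, crossing the antimeridian.

87.51°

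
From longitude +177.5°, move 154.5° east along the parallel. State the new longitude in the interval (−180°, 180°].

Start at +177.5°; shift +154.5° → +332.0°.
+332.0° lies outside (−180°, 180°]; subtract 360° → -28.0°.

-28.0°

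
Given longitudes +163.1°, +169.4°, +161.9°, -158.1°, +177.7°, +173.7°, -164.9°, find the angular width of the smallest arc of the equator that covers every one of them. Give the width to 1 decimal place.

40.0°

Sort the longitudes: -164.9°, -158.1°, +161.9°, +163.1°, +169.4°, +173.7°, +177.7°.
Eastward gaps between consecutive values (wrapping around): 6.8°, 320.0°, 1.2°, 6.3°, 4.3°, 4.0°, 17.4°.
Largest gap = 320.0° ⇒ minimal covering band is its complement: 360° − 320.0° = 40.0°.
Band runs from +161.9° eastward to -158.1°, crossing the antimeridian.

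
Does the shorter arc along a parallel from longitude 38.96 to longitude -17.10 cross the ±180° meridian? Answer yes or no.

Signed shortest Δλ = ((-17.10 − 38.96 + 180) mod 360) − 180 = -56.06°.
Going west by 56.06° from +38.96° reaches -17.10° without touching 180°.

No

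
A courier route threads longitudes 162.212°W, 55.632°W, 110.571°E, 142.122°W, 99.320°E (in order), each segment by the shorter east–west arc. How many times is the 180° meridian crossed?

Leg 1: -162.212° → -55.632°, shortest Δλ = 106.58° (east) — does not cross 180°.
Leg 2: -55.632° → +110.571°, shortest Δλ = 166.203° (east) — does not cross 180°.
Leg 3: +110.571° → -142.122°, shortest Δλ = 107.307° (east) — crosses 180°.
Leg 4: -142.122° → +99.320°, shortest Δλ = -118.558° (west) — crosses 180°.
Total crossings: 2.

2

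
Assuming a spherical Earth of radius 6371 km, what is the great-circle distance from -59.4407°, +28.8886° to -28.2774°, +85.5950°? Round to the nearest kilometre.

Δλ = 85.5950 − 28.8886 = 56.7064°.
Δφ = -28.2774 − -59.4407 = 31.1633°.
a = sin²(Δφ/2) + cos φ₁ · cos φ₂ · sin²(Δλ/2) = 0.173137.
c = 2·atan2(√a, √(1−a)) = 0.85830 rad → d = 6371·c ≈ 5468.22 km.

5468 km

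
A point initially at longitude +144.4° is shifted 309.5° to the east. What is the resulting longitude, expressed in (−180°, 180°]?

Start at +144.4°; shift +309.5° → +453.9°.
+453.9° lies outside (−180°, 180°]; subtract 360° → +93.9°.

+93.9°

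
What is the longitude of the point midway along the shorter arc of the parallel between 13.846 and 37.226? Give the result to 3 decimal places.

Signed shortest Δλ from +13.846° to +37.226° is +23.380°.
Midpoint longitude = +13.846° + (+23.380°)/2 = +13.846° + 11.690° = +25.536°.

+25.536°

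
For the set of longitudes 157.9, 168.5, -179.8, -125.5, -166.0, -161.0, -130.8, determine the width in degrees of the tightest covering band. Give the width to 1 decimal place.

Sort the longitudes: -179.8°, -166.0°, -161.0°, -130.8°, -125.5°, +157.9°, +168.5°.
Eastward gaps between consecutive values (wrapping around): 13.8°, 5.0°, 30.2°, 5.3°, 283.4°, 10.6°, 11.7°.
Largest gap = 283.4° ⇒ minimal covering band is its complement: 360° − 283.4° = 76.6°.
Band runs from +157.9° eastward to -125.5°, crossing the antimeridian.

76.6°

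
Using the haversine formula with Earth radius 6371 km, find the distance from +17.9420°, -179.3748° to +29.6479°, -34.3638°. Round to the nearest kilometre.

Δλ = -34.3638 − -179.3748 = 145.0110°.
Δφ = 29.6479 − 17.9420 = 11.7059°.
a = sin²(Δφ/2) + cos φ₁ · cos φ₂ · sin²(Δλ/2) = 0.762498.
c = 2·atan2(√a, √(1−a)) = 2.12351 rad → d = 6371·c ≈ 13528.86 km.

13529 km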